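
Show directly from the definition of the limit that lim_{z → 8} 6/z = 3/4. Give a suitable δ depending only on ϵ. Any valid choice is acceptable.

Suppose ϵ > 0. We seek δ > 0 such that 0 < |z − 8| < δ implies |6/z − (3/4)| < ϵ.
|6/z − (3/4)| = 6·|8 − z|/(8·|z|) = 6|z − 8|/(8|z|).
Require δ ≤ 4 so that |z| > 8 − 4 = 4, hence 8|z| > 32.
Then |6/z − (3/4)| < 6|z − 8|/32, which is < ϵ when |z − 8| < (16/3)ϵ.
Take δ = min(4, (16/3)ϵ). Then 0 < |z − 8| < δ gives both |z − 8| < 4 and |z − 8| < (16/3)ϵ, so |6/z − (3/4)| < ϵ.

δ = min(4, (16/3)ϵ)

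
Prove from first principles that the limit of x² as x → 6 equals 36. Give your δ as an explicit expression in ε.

Let ε > 0. We seek δ > 0 with 0 < |x − 6| < δ ⇒ |x² − 36| < ε.
Factor: x² − 36 = (x − 6)(x + 6), so |x² − 36| = |x − 6|·|x + 6|.
Impose δ ≤ 1 so that |x| < 7; then |x + 6| ≤ 13.
Hence |x² − 36| ≤ 13|x − 6|, which is < ε once |x − 6| < ε/13.
Take δ = min(1, ε/13). If 0 < |x − 6| < δ then both bounds hold and |x² − 36| ≤ 13|x − 6| < 13·(ε/13) = ε.

δ = min(1, ε/13)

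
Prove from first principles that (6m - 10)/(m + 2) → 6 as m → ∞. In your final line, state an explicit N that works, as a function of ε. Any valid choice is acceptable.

N = 22/ε

Suppose ε > 0. For m ≥ 1, |(6m - 10)/(m + 2) − 6| = |-22|/((m + 2)) = 22/((m + 2)).
Since m + 2 ≥ m for m ≥ 1, this is ≤ 22/(m) = 22/m.
So |(6m - 10)/(m + 2) − 6| < ε whenever m > 22/ε.
Take N = 22/ε. If m > N then |(6m - 10)/(m + 2) − 6| ≤ 22/m < ε.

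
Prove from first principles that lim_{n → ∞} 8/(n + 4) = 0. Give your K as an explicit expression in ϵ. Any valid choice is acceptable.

Suppose ϵ > 0. For n ≥ 1, |8/(n + 4) − 0| = 8/(n + 4) ≤ 8/n.
We need 8/n < ϵ, i.e. n > 8/ϵ.
Take K = 8/ϵ. If n > K then |8/(n + 4)| ≤ 8/n < ϵ.

K = 8/ϵ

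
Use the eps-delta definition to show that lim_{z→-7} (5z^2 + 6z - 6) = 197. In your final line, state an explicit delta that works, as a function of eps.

Suppose eps > 0. We want delta > 0 such that 0 < |z + 7| < delta implies |(5z^2 + 6z - 6) − 197| < eps.
(5z^2 + 6z - 6) − 197 = 5z^2 + 6z - 203 = (z + 7)(5z - 29).
So |(5z^2 + 6z - 6) − 197| = |z + 7|·|5z - 29|.
Require delta ≤ 1. Then |z + 7| < 1 gives |z| < 8, and by the triangle inequality |5z - 29| ≤ 5·8 + 29 = 69.
Hence |(5z^2 + 6z - 6) − 197| ≤ 69|z + 7| < eps provided |z + 7| < eps/69.
Choosing delta = min(1, eps/69) ensures both conditions, hence |(5z^2 + 6z - 6) − 197| < eps.

delta = min(1, eps/69)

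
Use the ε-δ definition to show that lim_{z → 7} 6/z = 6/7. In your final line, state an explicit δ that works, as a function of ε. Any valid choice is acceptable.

δ = min(7/2, (49/12)ε)

Suppose ε > 0. We seek δ > 0 such that 0 < |z − 7| < δ implies |6/z − (6/7)| < ε.
|6/z − (6/7)| = 6·|7 − z|/(7·|z|) = 6|z − 7|/(7|z|).
Require δ ≤ 7/2 so that |z| > 7 − 7/2 = 7/2, hence 7|z| > 49/2.
Then |6/z − (6/7)| < 6|z − 7|/(49/2), which is < ε when |z − 7| < (49/12)ε.
Take δ = min(7/2, (49/12)ε). Then 0 < |z − 7| < δ gives both |z − 7| < 7/2 and |z − 7| < (49/12)ε, so |6/z − (6/7)| < ε.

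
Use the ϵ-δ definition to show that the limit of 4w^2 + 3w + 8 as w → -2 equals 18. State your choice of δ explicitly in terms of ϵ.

δ = min(1, ϵ/17)

Suppose ϵ > 0. We want δ > 0 such that 0 < |w + 2| < δ implies |(4w^2 + 3w + 8) − 18| < ϵ.
(4w^2 + 3w + 8) − 18 = 4w^2 + 3w - 10 = (w + 2)(4w - 5).
So |(4w^2 + 3w + 8) − 18| = |w + 2|·|4w - 5|.
Require δ ≤ 1. Then |w + 2| < 1 gives |w| < 3, and by the triangle inequality |4w - 5| ≤ 4·3 + 5 = 17.
Hence |(4w^2 + 3w + 8) − 18| ≤ 17|w + 2| < ϵ provided |w + 2| < ϵ/17.
Take δ = min(1, ϵ/17). Then 0 < |w + 2| < δ gives both |w + 2| < 1 and |w + 2| < ϵ/17, so |(4w^2 + 3w + 8) − 18| < ϵ.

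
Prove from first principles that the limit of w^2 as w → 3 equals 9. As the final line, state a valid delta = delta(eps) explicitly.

Let eps > 0. We seek delta > 0 with 0 < |w − 3| < delta ⇒ |w^2 − 9| < eps.
Factor: w^2 − 9 = (w − 3)(w + 3), so |w^2 − 9| = |w − 3|·|w + 3|.
Impose delta ≤ 1 so that |w| < 4; then |w + 3| ≤ 7.
Hence |w^2 − 9| ≤ 7|w − 3|, which is < eps once |w − 3| < eps/7.
Take delta = min(1, eps/7). If 0 < |w − 3| < delta then both bounds hold and |w^2 − 9| ≤ 7|w − 3| < 7·(eps/7) = eps.

delta = min(1, eps/7)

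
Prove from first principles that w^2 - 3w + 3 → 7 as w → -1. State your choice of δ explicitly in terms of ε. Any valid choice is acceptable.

Let ε > 0 be given. We want δ > 0 such that 0 < |w + 1| < δ implies |(w^2 - 3w + 3) − 7| < ε.
(w^2 - 3w + 3) − 7 = w^2 - 3w - 4 = (w + 1)(w - 4).
So |(w^2 - 3w + 3) − 7| = |w + 1|·|w - 4|.
Assume first that |w + 1| < 2, so |w| < 3. Then |w - 4| ≤ 3 + 4 = 7.
Hence |(w^2 - 3w + 3) − 7| ≤ 7|w + 1| < ε provided |w + 1| < ε/7.
Take δ = min(2, ε/7). Then 0 < |w + 1| < δ gives both |w + 1| < 2 and |w + 1| < ε/7, so |(w^2 - 3w + 3) − 7| < ε.

δ = min(2, ε/7)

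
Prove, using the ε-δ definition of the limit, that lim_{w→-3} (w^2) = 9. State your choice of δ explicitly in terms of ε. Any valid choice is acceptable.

δ = min(1, ε/7)

Let ε > 0 be given. We seek δ > 0 with 0 < |w + 3| < δ ⇒ |w^2 − 9| < ε.
Factor: w^2 − 9 = (w + 3)(w - 3), so |w^2 − 9| = |w + 3|·|w - 3|.
Restrict δ ≤ 1. Then |w + 3| < 1 gives |w| < 4, so by the triangle inequality |w - 3| ≤ 4 + 3 = 7.
Hence |w^2 − 9| ≤ 7|w + 3|, which is < ε once |w + 3| < ε/7.
Take δ = min(1, ε/7). If 0 < |w + 3| < δ then both bounds hold and |w^2 − 9| ≤ 7|w + 3| < 7·(ε/7) = ε.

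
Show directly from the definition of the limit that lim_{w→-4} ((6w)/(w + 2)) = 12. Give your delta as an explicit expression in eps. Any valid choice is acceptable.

delta = min(1, (1/6)eps)

Suppose eps > 0. We want delta > 0 with 0 < |w + 4| < delta ⇒ |(6w)/(w + 2) − 12| < eps.
Combining over a common denominator, (6w)/(w + 2) − 12 = [(6w)·(-2) − (-24)·(w + 2)] / [(-2)·(w + 2)] = 12(w + 4) / ((-2)(w + 2)).
So |(6w)/(w + 2) − 12| = 12|w + 4| / (2·|w + 2|).
Require delta ≤ 1, so |w + 2| ≥ |-2| − |w + 4| > 2 − 1 = 1.
Hence |(6w)/(w + 2) − 12| < 12|w + 4|/(2·1) = 6|w + 4|, which is < eps once |w + 4| < (1/6)eps.
Take delta = min(1, (1/6)eps). Then 0 < |w + 4| < delta forces both bounds, so |(6w)/(w + 2) − 12| < eps.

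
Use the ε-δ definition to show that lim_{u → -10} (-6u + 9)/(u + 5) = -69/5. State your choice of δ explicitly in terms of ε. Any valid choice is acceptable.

Let ε > 0. We want δ > 0 with 0 < |u + 10| < δ ⇒ |(-6u + 9)/(u + 5) + 69/5| < ε.
Combining over a common denominator, (-6u + 9)/(u + 5) + 69/5 = [(-6u + 9)·(-5) − 69·(u + 5)] / [(-5)·(u + 5)] = -39(u + 10) / ((-5)(u + 5)).
So |(-6u + 9)/(u + 5) + 69/5| = 39|u + 10| / (5·|u + 5|).
Restrict δ ≤ 5/2. Then |u + 10| < 5/2 gives |u + 5| = |(u + 10) + (-5)| ≥ 5 − 5/2 = 5/2.
Hence |(-6u + 9)/(u + 5) + 69/5| < 39|u + 10|/(5·(5/2)) = (78/25)|u + 10|, which is < ε once |u + 10| < (25/78)ε.
Take δ = min(5/2, (25/78)ε). Then 0 < |u + 10| < δ forces both bounds, so |(-6u + 9)/(u + 5) + 69/5| < ε.

δ = min(5/2, (25/78)ε)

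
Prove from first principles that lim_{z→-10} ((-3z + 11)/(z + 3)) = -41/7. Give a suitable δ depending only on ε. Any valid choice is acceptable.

δ = min(7/2, (49/40)ε)

Let ε > 0 be given. We want δ > 0 with 0 < |z + 10| < δ ⇒ |(-3z + 11)/(z + 3) + 41/7| < ε.
Combining over a common denominator, (-3z + 11)/(z + 3) + 41/7 = [(-3z + 11)·(-7) − 41·(z + 3)] / [(-7)·(z + 3)] = -20(z + 10) / ((-7)(z + 3)).
So |(-3z + 11)/(z + 3) + 41/7| = 20|z + 10| / (7·|z + 3|).
Require δ ≤ 7/2, so |z + 3| ≥ |-7| − |z + 10| > 7 − 7/2 = 7/2.
Hence |(-3z + 11)/(z + 3) + 41/7| < 20|z + 10|/(7·(7/2)) = (40/49)|z + 10|, which is < ε once |z + 10| < (49/40)ε.
Take δ = min(7/2, (49/40)ε). Then 0 < |z + 10| < δ forces both bounds, so |(-3z + 11)/(z + 3) + 41/7| < ε.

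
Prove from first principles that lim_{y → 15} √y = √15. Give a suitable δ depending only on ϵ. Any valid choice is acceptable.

δ = min(15, √15·ϵ)

Fix ϵ > 0. We want δ > 0 such that 0 < |y − 15| < δ implies |√y − √15| < ϵ.
Rationalise: √y − √15 = (y − 15)/(√y + √15), so |√y − √15| = |y − 15|/(√y + √15).
Restrict δ ≤ 15 so that |y − 15| < 15 forces y > 0, and then √y + √15 > √15.
Hence |√y − √15| < |y − 15|/√15, which is < ϵ once |y − 15| < √15·ϵ.
Take δ = min(15, √15·ϵ). If 0 < |y − 15| < δ then y > 0 and |√y − √15| < |y − 15|/√15 < ϵ.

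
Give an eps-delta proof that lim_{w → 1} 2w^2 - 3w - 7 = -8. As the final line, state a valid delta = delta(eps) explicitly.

Fix eps > 0. We want delta > 0 such that 0 < |w − 1| < delta implies |(2w^2 - 3w - 7) + 8| < eps.
(2w^2 - 3w - 7) + 8 = 2w^2 - 3w + 1 = (w − 1)(2w - 1).
So |(2w^2 - 3w - 7) + 8| = |w − 1|·|2w - 1|.
Assume first that |w − 1| < 2, so |w| < 3. Then |2w - 1| ≤ 2·3 + 1 = 7.
Hence |(2w^2 - 3w - 7) + 8| ≤ 7|w − 1| < eps provided |w − 1| < eps/7.
Choosing delta = min(2, eps/7) ensures both conditions, hence |(2w^2 - 3w - 7) + 8| < eps.

delta = min(2, eps/7)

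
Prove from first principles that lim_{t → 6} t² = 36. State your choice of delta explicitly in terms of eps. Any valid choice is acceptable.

Let eps > 0. We seek delta > 0 with 0 < |t − 6| < delta ⇒ |t² − 36| < eps.
Factor: t² − 36 = (t − 6)(t + 6), so |t² − 36| = |t − 6|·|t + 6|.
Restrict delta ≤ 2. Then |t − 6| < 2 gives |t| < 8, so by the triangle inequality |t + 6| ≤ 8 + 6 = 14.
Hence |t² − 36| ≤ 14|t − 6|, which is < eps once |t − 6| < eps/14.
Take delta = min(2, eps/14). If 0 < |t − 6| < delta then both bounds hold and |t² − 36| ≤ 14|t − 6| < 14·(eps/14) = eps.

delta = min(2, eps/14)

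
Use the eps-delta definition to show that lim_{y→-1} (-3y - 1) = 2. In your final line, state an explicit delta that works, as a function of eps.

delta = eps/3

Let eps > 0. We need delta > 0 so that 0 < |y + 1| < delta implies |(-3y - 1) − 2| < eps.
Since (-3y - 1) − 2 = -3(y + 1), we have |(-3y - 1) − 2| = 3|y + 1|.
So 3|y + 1| < eps exactly when |y + 1| < eps/3.
Take delta = eps/3. If 0 < |y + 1| < delta then |(-3y - 1) − 2| = 3|y + 1| < 3·(eps/3) = eps.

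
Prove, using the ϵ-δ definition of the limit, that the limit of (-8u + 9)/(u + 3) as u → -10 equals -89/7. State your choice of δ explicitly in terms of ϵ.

Let ϵ > 0 be given. We want δ > 0 with 0 < |u + 10| < δ ⇒ |(-8u + 9)/(u + 3) + 89/7| < ϵ.
Combining over a common denominator, (-8u + 9)/(u + 3) + 89/7 = [(-8u + 9)·(-7) − 89·(u + 3)] / [(-7)·(u + 3)] = -33(u + 10) / ((-7)(u + 3)).
So |(-8u + 9)/(u + 3) + 89/7| = 33|u + 10| / (7·|u + 3|).
Restrict δ ≤ 7/2. Then |u + 10| < 7/2 gives |u + 3| = |(u + 10) + (-7)| ≥ 7 − 7/2 = 7/2.
Hence |(-8u + 9)/(u + 3) + 89/7| < 33|u + 10|/(7·(7/2)) = (66/49)|u + 10|, which is < ϵ once |u + 10| < (49/66)ϵ.
Take δ = min(7/2, (49/66)ϵ). Then 0 < |u + 10| < δ forces both bounds, so |(-8u + 9)/(u + 3) + 89/7| < ϵ.

δ = min(7/2, (49/66)ϵ)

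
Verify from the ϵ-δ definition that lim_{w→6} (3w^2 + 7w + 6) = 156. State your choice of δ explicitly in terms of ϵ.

Fix ϵ > 0. We want δ > 0 such that 0 < |w − 6| < δ implies |(3w^2 + 7w + 6) − 156| < ϵ.
(3w^2 + 7w + 6) − 156 = 3w^2 + 7w - 150 = (w − 6)(3w + 25).
So |(3w^2 + 7w + 6) − 156| = |w − 6|·|3w + 25|.
Require δ ≤ 2. Then |w − 6| < 2 gives |w| < 8, and by the triangle inequality |3w + 25| ≤ 3·8 + 25 = 49.
Hence |(3w^2 + 7w + 6) − 156| ≤ 49|w − 6| < ϵ provided |w − 6| < ϵ/49.
Choosing δ = min(2, ϵ/49) ensures both conditions, hence |(3w^2 + 7w + 6) − 156| < ϵ.

δ = min(2, ϵ/49)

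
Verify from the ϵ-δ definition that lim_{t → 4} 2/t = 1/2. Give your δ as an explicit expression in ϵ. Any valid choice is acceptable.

Let ϵ > 0. We seek δ > 0 such that 0 < |t − 4| < δ implies |2/t − (1/2)| < ϵ.
|2/t − (1/2)| = 2·|4 − t|/(4·|t|) = 2|t − 4|/(4|t|).
Require δ ≤ 2 so that |t| > 4 − 2 = 2, hence 4|t| > 8.
Then |2/t − (1/2)| < 2|t − 4|/8, which is < ϵ when |t − 4| < 4ϵ.
Take δ = min(2, 4ϵ). Then 0 < |t − 4| < δ gives both |t − 4| < 2 and |t − 4| < 4ϵ, so |2/t − (1/2)| < ϵ.

δ = min(2, 4ϵ)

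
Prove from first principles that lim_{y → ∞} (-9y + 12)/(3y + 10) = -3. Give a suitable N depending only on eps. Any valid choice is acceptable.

Fix eps > 0. We seek N > 0 such that y > N implies |(-9y + 12)/(3y + 10) + 3| < eps.
(-9y + 12)/(3y + 10) + 3 = (3(-9y + 12) − (-9)(3y + 10)) / (3(3y + 10)) = 126/(3(3y + 10)).
For y > 0 we have 3y + 10 > 3y, so |(-9y + 12)/(3y + 10) + 3| = 126/(3(3y + 10)) < 126/(3·3y) = 14/y.
Thus |(-9y + 12)/(3y + 10) + 3| < eps whenever y > 14/eps.
Take N = 14/eps. If y > N then |(-9y + 12)/(3y + 10) + 3| < 14/y < eps.

N = 14/eps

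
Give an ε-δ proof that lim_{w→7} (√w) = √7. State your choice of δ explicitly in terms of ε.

δ = min(7, √7·ε)

Suppose ε > 0. We want δ > 0 such that 0 < |w − 7| < δ implies |√w − √7| < ε.
Rationalise: √w − √7 = (w − 7)/(√w + √7), so |√w − √7| = |w − 7|/(√w + √7).
Restrict δ ≤ 7 so that |w − 7| < 7 forces w > 0, and then √w + √7 > √7.
Hence |√w − √7| < |w − 7|/√7, which is < ε once |w − 7| < √7·ε.
Take δ = min(7, √7·ε). If 0 < |w − 7| < δ then w > 0 and |√w − √7| < |w − 7|/√7 < ε.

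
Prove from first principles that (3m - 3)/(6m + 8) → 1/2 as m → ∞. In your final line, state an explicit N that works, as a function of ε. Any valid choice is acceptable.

Fix ε > 0. For m ≥ 1, |(3m - 3)/(6m + 8) − (1/2)| = |-42|/(6(6m + 8)) = 42/(6(6m + 8)).
Since 6m + 8 ≥ 6m for m ≥ 1, this is ≤ 42/(6·6m) = (7/6)/m.
So |(3m - 3)/(6m + 8) − (1/2)| < ε whenever m > (7/6)/ε.
Take N = (7/6)/ε. If m > N then |(3m - 3)/(6m + 8) − (1/2)| ≤ (7/6)/m < ε.

N = (7/6)/ε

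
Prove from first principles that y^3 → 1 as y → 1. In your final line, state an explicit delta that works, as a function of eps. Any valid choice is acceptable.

Let eps > 0 be given. We seek delta > 0 with 0 < |y − 1| < delta ⇒ |y^3 − 1| < eps.
Factor: y^3 − 1 = (y − 1)(y^2 + y + 1), so |y^3 − 1| = |y − 1|·|y^2 + y + 1|.
Impose delta ≤ 1 so that |y| < 2; then |y^2 + y + 1| ≤ 7.
Hence |y^3 − 1| ≤ 7|y − 1|, which is < eps once |y − 1| < eps/7.
Take delta = min(1, eps/7). If 0 < |y − 1| < delta then both bounds hold and |y^3 − 1| ≤ 7|y − 1| < 7·(eps/7) = eps.

delta = min(1, eps/7)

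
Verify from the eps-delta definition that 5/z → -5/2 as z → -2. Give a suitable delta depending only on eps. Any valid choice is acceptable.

Suppose eps > 0. We seek delta > 0 such that 0 < |z + 2| < delta implies |5/z + 5/2| < eps.
|5/z + 5/2| = 5·|-2 − z|/(2·|z|) = 5|z + 2|/(2|z|).
Restrict delta ≤ 1. Then |z + 2| < 1 gives |z| > 1, so 2|z| > 2.
Then |5/z + 5/2| < 5|z + 2|/2, which is < eps when |z + 2| < (2/5)eps.
Take delta = min(1, (2/5)eps). Then 0 < |z + 2| < delta gives both |z + 2| < 1 and |z + 2| < (2/5)eps, so |5/z + 5/2| < eps.

delta = min(1, (2/5)eps)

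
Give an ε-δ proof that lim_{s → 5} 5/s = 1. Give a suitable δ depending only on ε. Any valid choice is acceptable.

δ = min(5/2, (5/2)ε)

Let ε > 0. We seek δ > 0 such that 0 < |s − 5| < δ implies |5/s − 1| < ε.
|5/s − 1| = 5·|5 − s|/(5·|s|) = 5|s − 5|/(5|s|).
Require δ ≤ 5/2 so that |s| > 5 − 5/2 = 5/2, hence 5|s| > 25/2.
Then |5/s − 1| < 5|s − 5|/(25/2), which is < ε when |s − 5| < (5/2)ε.
Take δ = min(5/2, (5/2)ε). Then 0 < |s − 5| < δ gives both |s − 5| < 5/2 and |s − 5| < (5/2)ε, so |5/s − 1| < ε.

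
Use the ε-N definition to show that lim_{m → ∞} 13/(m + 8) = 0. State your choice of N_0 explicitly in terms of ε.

N_0 = 13/ε

Let ε > 0 be given. For m ≥ 1, |13/(m + 8) − 0| = 13/(m + 8) ≤ 13/m.
We need 13/m < ε, i.e. m > 13/ε.
Take N_0 = 13/ε. If m > N_0 then |13/(m + 8)| ≤ 13/m < ε.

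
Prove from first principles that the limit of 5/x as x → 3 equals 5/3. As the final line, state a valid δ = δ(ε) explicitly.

Let ε > 0 be given. We seek δ > 0 such that 0 < |x − 3| < δ implies |5/x − (5/3)| < ε.
|5/x − (5/3)| = 5·|3 − x|/(3·|x|) = 5|x − 3|/(3|x|).
Require δ ≤ 3/2 so that |x| > 3 − 3/2 = 3/2, hence 3|x| > 9/2.
Then |5/x − (5/3)| < 5|x − 3|/(9/2), which is < ε when |x − 3| < (9/10)ε.
Take δ = min(3/2, (9/10)ε). Then 0 < |x − 3| < δ gives both |x − 3| < 3/2 and |x − 3| < (9/10)ε, so |5/x − (5/3)| < ε.

δ = min(3/2, (9/10)ε)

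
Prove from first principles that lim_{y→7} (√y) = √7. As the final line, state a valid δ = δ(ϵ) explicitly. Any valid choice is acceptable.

δ = min(7, √7·ϵ)

Fix ϵ > 0. We want δ > 0 such that 0 < |y − 7| < δ implies |√y − √7| < ϵ.
Rationalise: √y − √7 = (y − 7)/(√y + √7), so |√y − √7| = |y − 7|/(√y + √7).
Restrict δ ≤ 7 so that |y − 7| < 7 forces y > 0, and then √y + √7 > √7.
Hence |√y − √7| < |y − 7|/√7, which is < ϵ once |y − 7| < √7·ϵ.
Take δ = min(7, √7·ϵ). If 0 < |y − 7| < δ then y > 0 and |√y − √7| < |y − 7|/√7 < ϵ.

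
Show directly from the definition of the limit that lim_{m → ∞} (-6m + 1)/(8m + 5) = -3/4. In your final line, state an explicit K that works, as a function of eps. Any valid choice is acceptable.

K = (19/32)/eps

Suppose eps > 0. For m ≥ 1, |(-6m + 1)/(8m + 5) + 3/4| = |38|/(8(8m + 5)) = 38/(8(8m + 5)).
Since 8m + 5 ≥ 8m for m ≥ 1, this is ≤ 38/(8·8m) = (19/32)/m.
So |(-6m + 1)/(8m + 5) + 3/4| < eps whenever m > (19/32)/eps.
Take K = (19/32)/eps. If m > K then |(-6m + 1)/(8m + 5) + 3/4| ≤ (19/32)/m < eps.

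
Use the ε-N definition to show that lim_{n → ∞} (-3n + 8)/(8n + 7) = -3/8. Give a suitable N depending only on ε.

Fix ε > 0. For n ≥ 1, |(-3n + 8)/(8n + 7) + 3/8| = |85|/(8(8n + 7)) = 85/(8(8n + 7)).
Since 8n + 7 ≥ 8n for n ≥ 1, this is ≤ 85/(8·8n) = (85/64)/n.
So |(-3n + 8)/(8n + 7) + 3/8| < ε whenever n > (85/64)/ε.
Take N = (85/64)/ε. If n > N then |(-3n + 8)/(8n + 7) + 3/8| ≤ (85/64)/n < ε.

N = (85/64)/ε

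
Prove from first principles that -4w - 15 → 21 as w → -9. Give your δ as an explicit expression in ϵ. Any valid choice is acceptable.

Suppose ϵ > 0. We need δ > 0 so that 0 < |w + 9| < δ implies |(-4w - 15) − 21| < ϵ.
Since (-4w - 15) − 21 = -4(w + 9), we have |(-4w - 15) − 21| = 4|w + 9|.
So 4|w + 9| < ϵ exactly when |w + 9| < ϵ/4.
Choosing δ = ϵ/4 gives |(-4w - 15) − 21| = 4|w + 9| < ϵ whenever |w + 9| < δ.

δ = ϵ/4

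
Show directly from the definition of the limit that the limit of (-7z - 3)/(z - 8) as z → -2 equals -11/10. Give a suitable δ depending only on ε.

δ = min(5, (50/59)ε)

Let ε > 0 be given. We want δ > 0 with 0 < |z + 2| < δ ⇒ |(-7z - 3)/(z - 8) + 11/10| < ε.
Combining over a common denominator, (-7z - 3)/(z - 8) + 11/10 = [(-7z - 3)·(-10) − 11·(z - 8)] / [(-10)·(z - 8)] = 59(z + 2) / ((-10)(z - 8)).
So |(-7z - 3)/(z - 8) + 11/10| = 59|z + 2| / (10·|z − 8|).
Require δ ≤ 5, so |z − 8| ≥ |-10| − |z + 2| > 10 − 5 = 5.
Hence |(-7z - 3)/(z - 8) + 11/10| < 59|z + 2|/(10·5) = (59/50)|z + 2|, which is < ε once |z + 2| < (50/59)ε.
Take δ = min(5, (50/59)ε). Then 0 < |z + 2| < δ forces both bounds, so |(-7z - 3)/(z - 8) + 11/10| < ε.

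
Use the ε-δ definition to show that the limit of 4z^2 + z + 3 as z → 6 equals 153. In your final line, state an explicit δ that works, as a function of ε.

Fix ε > 0. We want δ > 0 such that 0 < |z − 6| < δ implies |(4z^2 + z + 3) − 153| < ε.
(4z^2 + z + 3) − 153 = 4z^2 + z - 150 = (z − 6)(4z + 25).
So |(4z^2 + z + 3) − 153| = |z − 6|·|4z + 25|.
Assume first that |z − 6| < 1, so |z| < 7. Then |4z + 25| ≤ 4·7 + 25 = 53.
Hence |(4z^2 + z + 3) − 153| ≤ 53|z − 6| < ε provided |z − 6| < ε/53.
Choosing δ = min(1, ε/53) ensures both conditions, hence |(4z^2 + z + 3) − 153| < ε.

δ = min(1, ε/53)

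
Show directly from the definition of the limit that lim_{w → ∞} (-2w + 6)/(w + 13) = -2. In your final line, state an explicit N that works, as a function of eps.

N = 32/eps

Let eps > 0 be given. We seek N > 0 such that w > N implies |(-2w + 6)/(w + 13) + 2| < eps.
(-2w + 6)/(w + 13) + 2 = ((-2w + 6) − (-2)(w + 13)) / ((w + 13)) = 32/((w + 13)).
For w > 0 we have w + 13 > w, so |(-2w + 6)/(w + 13) + 2| = 32/((w + 13)) < 32/(w) = 32/w.
Thus |(-2w + 6)/(w + 13) + 2| < eps whenever w > 32/eps.
Take N = 32/eps. If w > N then |(-2w + 6)/(w + 13) + 2| < 32/w < eps.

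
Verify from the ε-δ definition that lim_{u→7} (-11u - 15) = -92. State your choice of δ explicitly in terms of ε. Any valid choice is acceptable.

Fix ε > 0. We need δ > 0 so that 0 < |u − 7| < δ implies |(-11u - 15) + 92| < ε.
|(-11u - 15) + 92| = |-11u + 77| = 11|u − 7|.
Thus it suffices that |u − 7| < ε/11.
Take δ = ε/11. If 0 < |u − 7| < δ then |(-11u - 15) + 92| = 11|u − 7| < 11·(ε/11) = ε.

δ = ε/11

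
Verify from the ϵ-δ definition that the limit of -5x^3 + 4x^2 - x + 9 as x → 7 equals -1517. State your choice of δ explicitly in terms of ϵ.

Suppose ϵ > 0. We want δ > 0 such that 0 < |x − 7| < δ implies |(-5x^3 + 4x^2 - x + 9) + 1517| < ϵ.
(-5x^3 + 4x^2 - x + 9) + 1517 = -5x^3 + 4x^2 - x + 1526 = (x − 7)(-5x^2 - 31x - 218).
So |(-5x^3 + 4x^2 - x + 9) + 1517| = |x − 7|·|-5x^2 - 31x - 218|.
Assume first that |x − 7| < 1, so |x| < 8. Then |-5x^2 - 31x - 218| ≤ 5·8^2 + 31·8 + 218 = 786.
Hence |(-5x^3 + 4x^2 - x + 9) + 1517| ≤ 786|x − 7| < ϵ provided |x − 7| < ϵ/786.
Take δ = min(1, ϵ/786). Then 0 < |x − 7| < δ gives both |x − 7| < 1 and |x − 7| < ϵ/786, so |(-5x^3 + 4x^2 - x + 9) + 1517| < ϵ.

δ = min(1, ϵ/786)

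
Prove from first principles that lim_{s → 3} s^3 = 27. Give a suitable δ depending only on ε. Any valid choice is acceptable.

Let ε > 0. We seek δ > 0 with 0 < |s − 3| < δ ⇒ |s^3 − 27| < ε.
Factor: s^3 − 27 = (s − 3)(s^2 + 3s + 9), so |s^3 − 27| = |s − 3|·|s^2 + 3s + 9|.
Impose δ ≤ 1 so that |s| < 4; then |s^2 + 3s + 9| ≤ 37.
Hence |s^3 − 27| ≤ 37|s − 3|, which is < ε once |s − 3| < ε/37.
Take δ = min(1, ε/37). If 0 < |s − 3| < δ then both bounds hold and |s^3 − 27| ≤ 37|s − 3| < 37·(ε/37) = ε.

δ = min(1, ε/37)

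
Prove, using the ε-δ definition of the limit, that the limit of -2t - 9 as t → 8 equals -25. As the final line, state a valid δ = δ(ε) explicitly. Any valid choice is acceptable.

δ = ε/2

Let ε > 0 be given. We need δ > 0 so that 0 < |t − 8| < δ implies |(-2t - 9) + 25| < ε.
|(-2t - 9) + 25| = |-2t + 16| = 2|t − 8|.
So 2|t − 8| < ε exactly when |t − 8| < ε/2.
Choosing δ = ε/2 gives |(-2t - 9) + 25| = 2|t − 8| < ε whenever |t − 8| < δ.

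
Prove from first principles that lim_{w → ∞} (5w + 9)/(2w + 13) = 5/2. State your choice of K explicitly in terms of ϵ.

Let ϵ > 0 be given. We seek K > 0 such that w > K implies |(5w + 9)/(2w + 13) − (5/2)| < ϵ.
(5w + 9)/(2w + 13) − (5/2) = (2(5w + 9) − 5(2w + 13)) / (2(2w + 13)) = -47/(2(2w + 13)).
For w > 0 we have 2w + 13 > 2w, so |(5w + 9)/(2w + 13) − (5/2)| = 47/(2(2w + 13)) < 47/(2·2w) = (47/4)/w.
Thus |(5w + 9)/(2w + 13) − (5/2)| < ϵ whenever w > (47/4)/ϵ.
Take K = (47/4)/ϵ. If w > K then |(5w + 9)/(2w + 13) − (5/2)| < (47/4)/w < ϵ.

K = (47/4)/ϵ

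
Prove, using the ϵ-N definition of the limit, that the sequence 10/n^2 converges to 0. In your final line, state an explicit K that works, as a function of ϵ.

Fix ϵ > 0. For n ≥ 1, |10/n^2 − 0| = 10/n^2.
10/n^2 < ϵ ⇔ n^2 > 10/ϵ ⇔ n > (10/ϵ)^{1/2}.
Take K = (10/ϵ)^{1/2}. Then n > K implies 10/n^2 < ϵ.

K = (10/ϵ)^{1/2}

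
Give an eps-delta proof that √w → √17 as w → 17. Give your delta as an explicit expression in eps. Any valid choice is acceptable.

Suppose eps > 0. We want delta > 0 such that 0 < |w − 17| < delta implies |√w − √17| < eps.
Rationalise: √w − √17 = (w − 17)/(√w + √17), so |√w − √17| = |w − 17|/(√w + √17).
Restrict delta ≤ 17 so that |w − 17| < 17 forces w > 0, and then √w + √17 > √17.
Hence |√w − √17| < |w − 17|/√17, which is < eps once |w − 17| < √17·eps.
Take delta = min(17, √17·eps). If 0 < |w − 17| < delta then w > 0 and |√w − √17| < |w − 17|/√17 < eps.

delta = min(17, √17·eps)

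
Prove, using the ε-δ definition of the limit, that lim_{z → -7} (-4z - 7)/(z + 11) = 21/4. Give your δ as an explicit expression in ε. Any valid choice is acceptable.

δ = min(2, (8/37)ε)

Let ε > 0 be given. We want δ > 0 with 0 < |z + 7| < δ ⇒ |(-4z - 7)/(z + 11) − (21/4)| < ε.
Combining over a common denominator, (-4z - 7)/(z + 11) − (21/4) = [(-4z - 7)·4 − 21·(z + 11)] / [4·(z + 11)] = -37(z + 7) / (4(z + 11)).
So |(-4z - 7)/(z + 11) − (21/4)| = 37|z + 7| / (4·|z + 11|).
Restrict δ ≤ 2. Then |z + 7| < 2 gives |z + 11| = |(z + 7) + 4| ≥ 4 − 2 = 2.
Hence |(-4z - 7)/(z + 11) − (21/4)| < 37|z + 7|/(4·2) = (37/8)|z + 7|, which is < ε once |z + 7| < (8/37)ε.
Take δ = min(2, (8/37)ε). Then 0 < |z + 7| < δ forces both bounds, so |(-4z - 7)/(z + 11) − (21/4)| < ε.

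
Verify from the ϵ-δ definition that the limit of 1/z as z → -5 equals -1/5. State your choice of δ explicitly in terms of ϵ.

Let ϵ > 0 be given. We seek δ > 0 such that 0 < |z + 5| < δ implies |1/z + 1/5| < ϵ.
|1/z + 1/5| = |-5 − z|/(5·|z|) = |z + 5|/(5|z|).
Restrict δ ≤ 5/2. Then |z + 5| < 5/2 gives |z| > 5/2, so 5|z| > 25/2.
Then |1/z + 1/5| < |z + 5|/(25/2), which is < ϵ when |z + 5| < (25/2)ϵ.
Take δ = min(5/2, (25/2)ϵ). Then 0 < |z + 5| < δ gives both |z + 5| < 5/2 and |z + 5| < (25/2)ϵ, so |1/z + 1/5| < ϵ.

δ = min(5/2, (25/2)ϵ)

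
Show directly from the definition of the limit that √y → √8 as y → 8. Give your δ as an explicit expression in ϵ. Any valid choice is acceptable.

δ = min(8, √8·ϵ)

Let ϵ > 0. We want δ > 0 such that 0 < |y − 8| < δ implies |√y − √8| < ϵ.
Multiplying by the conjugate, |√y − √8| = |y − 8|/(√y + √8).
Restrict δ ≤ 8 so that |y − 8| < 8 forces y > 0, and then √y + √8 > √8.
Hence |√y − √8| < |y − 8|/√8, which is < ϵ once |y − 8| < √8·ϵ.
Take δ = min(8, √8·ϵ). If 0 < |y − 8| < δ then y > 0 and |√y − √8| < |y − 8|/√8 < ϵ.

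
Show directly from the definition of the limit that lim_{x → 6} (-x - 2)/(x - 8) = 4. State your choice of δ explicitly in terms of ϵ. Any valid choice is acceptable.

δ = min(1, (1/5)ϵ)

Let ϵ > 0 be given. We want δ > 0 with 0 < |x − 6| < δ ⇒ |(-x - 2)/(x - 8) − 4| < ϵ.
Combining over a common denominator, (-x - 2)/(x - 8) − 4 = [(-x - 2)·(-2) − (-8)·(x - 8)] / [(-2)·(x - 8)] = 10(x − 6) / ((-2)(x - 8)).
So |(-x - 2)/(x - 8) − 4| = 10|x − 6| / (2·|x − 8|).
Restrict δ ≤ 1. Then |x − 6| < 1 gives |x − 8| = |(x − 6) + (-2)| ≥ 2 − 1 = 1.
Hence |(-x - 2)/(x - 8) − 4| < 10|x − 6|/(2·1) = 5|x − 6|, which is < ϵ once |x − 6| < (1/5)ϵ.
Take δ = min(1, (1/5)ϵ). Then 0 < |x − 6| < δ forces both bounds, so |(-x - 2)/(x - 8) − 4| < ϵ.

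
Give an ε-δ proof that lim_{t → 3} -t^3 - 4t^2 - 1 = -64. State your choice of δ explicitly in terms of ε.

Fix ε > 0. We want δ > 0 such that 0 < |t − 3| < δ implies |(-t^3 - 4t^2 - 1) + 64| < ε.
(-t^3 - 4t^2 - 1) + 64 = -t^3 - 4t^2 + 63 = (t − 3)(-t^2 - 7t - 21).
So |(-t^3 - 4t^2 - 1) + 64| = |t − 3|·|-t^2 - 7t - 21|.
Require δ ≤ 1. Then |t − 3| < 1 gives |t| < 4, and by the triangle inequality |-t^2 - 7t - 21| ≤ 4^2 + 7·4 + 21 = 65.
Hence |(-t^3 - 4t^2 - 1) + 64| ≤ 65|t − 3| < ε provided |t − 3| < ε/65.
Choosing δ = min(1, ε/65) ensures both conditions, hence |(-t^3 - 4t^2 - 1) + 64| < ε.

δ = min(1, ε/65)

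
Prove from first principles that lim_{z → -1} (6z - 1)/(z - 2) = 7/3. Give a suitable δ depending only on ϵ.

δ = min(3/2, (9/22)ϵ)

Suppose ϵ > 0. We want δ > 0 with 0 < |z + 1| < δ ⇒ |(6z - 1)/(z - 2) − (7/3)| < ϵ.
Combining over a common denominator, (6z - 1)/(z - 2) − (7/3) = [(6z - 1)·(-3) − (-7)·(z - 2)] / [(-3)·(z - 2)] = -11(z + 1) / ((-3)(z - 2)).
So |(6z - 1)/(z - 2) − (7/3)| = 11|z + 1| / (3·|z − 2|).
Require δ ≤ 3/2, so |z − 2| ≥ |-3| − |z + 1| > 3 − 3/2 = 3/2.
Hence |(6z - 1)/(z - 2) − (7/3)| < 11|z + 1|/(3·(3/2)) = (22/9)|z + 1|, which is < ϵ once |z + 1| < (9/22)ϵ.
Take δ = min(3/2, (9/22)ϵ). Then 0 < |z + 1| < δ forces both bounds, so |(6z - 1)/(z - 2) − (7/3)| < ϵ.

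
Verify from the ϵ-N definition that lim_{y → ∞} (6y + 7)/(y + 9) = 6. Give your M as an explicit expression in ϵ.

M = 47/ϵ

Suppose ϵ > 0. We seek M > 0 such that y > M implies |(6y + 7)/(y + 9) − 6| < ϵ.
(6y + 7)/(y + 9) − 6 = ((6y + 7) − 6(y + 9)) / ((y + 9)) = -47/((y + 9)).
For y > 0 we have y + 9 > y, so |(6y + 7)/(y + 9) − 6| = 47/((y + 9)) < 47/(y) = 47/y.
Thus |(6y + 7)/(y + 9) − 6| < ϵ whenever y > 47/ϵ.
Take M = 47/ϵ. If y > M then |(6y + 7)/(y + 9) − 6| < 47/y < ϵ.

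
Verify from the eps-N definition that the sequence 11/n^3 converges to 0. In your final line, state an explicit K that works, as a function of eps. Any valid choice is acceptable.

Fix eps > 0. For n ≥ 1, |11/n^3 − 0| = 11/n^3.
11/n^3 < eps ⇔ n^3 > 11/eps ⇔ n > (11/eps)^{1/3}.
Take K = (11/eps)^{1/3}. Then n > K implies 11/n^3 < eps.

K = (11/eps)^{1/3}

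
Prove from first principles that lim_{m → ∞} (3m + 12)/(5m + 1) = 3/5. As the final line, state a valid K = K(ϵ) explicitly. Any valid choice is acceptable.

Suppose ϵ > 0. For m ≥ 1, |(3m + 12)/(5m + 1) − (3/5)| = |57|/(5(5m + 1)) = 57/(5(5m + 1)).
Since 5m + 1 ≥ 5m for m ≥ 1, this is ≤ 57/(5·5m) = (57/25)/m.
So |(3m + 12)/(5m + 1) − (3/5)| < ϵ whenever m > (57/25)/ϵ.
Take K = (57/25)/ϵ. If m > K then |(3m + 12)/(5m + 1) − (3/5)| ≤ (57/25)/m < ϵ.

K = (57/25)/ϵ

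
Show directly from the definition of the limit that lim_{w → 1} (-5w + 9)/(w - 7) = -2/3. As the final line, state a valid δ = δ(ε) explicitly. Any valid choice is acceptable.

δ = min(3, (9/13)ε)

Let ε > 0 be given. We want δ > 0 with 0 < |w − 1| < δ ⇒ |(-5w + 9)/(w - 7) + 2/3| < ε.
Combining over a common denominator, (-5w + 9)/(w - 7) + 2/3 = [(-5w + 9)·(-6) − 4·(w - 7)] / [(-6)·(w - 7)] = 26(w − 1) / ((-6)(w - 7)).
So |(-5w + 9)/(w - 7) + 2/3| = 26|w − 1| / (6·|w − 7|).
Require δ ≤ 3, so |w − 7| ≥ |-6| − |w − 1| > 6 − 3 = 3.
Hence |(-5w + 9)/(w - 7) + 2/3| < 26|w − 1|/(6·3) = (13/9)|w − 1|, which is < ε once |w − 1| < (9/13)ε.
Take δ = min(3, (9/13)ε). Then 0 < |w − 1| < δ forces both bounds, so |(-5w + 9)/(w - 7) + 2/3| < ε.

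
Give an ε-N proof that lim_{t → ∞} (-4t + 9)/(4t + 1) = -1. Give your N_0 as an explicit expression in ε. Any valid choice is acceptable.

Let ε > 0. We seek N_0 > 0 such that t > N_0 implies |(-4t + 9)/(4t + 1) + 1| < ε.
(-4t + 9)/(4t + 1) + 1 = (4(-4t + 9) − (-4)(4t + 1)) / (4(4t + 1)) = 40/(4(4t + 1)).
For t > 0 we have 4t + 1 > 4t, so |(-4t + 9)/(4t + 1) + 1| = 40/(4(4t + 1)) < 40/(4·4t) = (5/2)/t.
Thus |(-4t + 9)/(4t + 1) + 1| < ε whenever t > (5/2)/ε.
Take N_0 = (5/2)/ε. If t > N_0 then |(-4t + 9)/(4t + 1) + 1| < (5/2)/t < ε.

N_0 = (5/2)/ε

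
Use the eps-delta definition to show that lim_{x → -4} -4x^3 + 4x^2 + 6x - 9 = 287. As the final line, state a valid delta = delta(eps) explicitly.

delta = min(1, eps/274)

Suppose eps > 0. We want delta > 0 such that 0 < |x + 4| < delta implies |(-4x^3 + 4x^2 + 6x - 9) − 287| < eps.
(-4x^3 + 4x^2 + 6x - 9) − 287 = -4x^3 + 4x^2 + 6x - 296 = (x + 4)(-4x^2 + 20x - 74).
So |(-4x^3 + 4x^2 + 6x - 9) − 287| = |x + 4|·|-4x^2 + 20x - 74|.
Assume first that |x + 4| < 1, so |x| < 5. Then |-4x^2 + 20x - 74| ≤ 4·5^2 + 20·5 + 74 = 274.
Hence |(-4x^3 + 4x^2 + 6x - 9) − 287| ≤ 274|x + 4| < eps provided |x + 4| < eps/274.
Take delta = min(1, eps/274). Then 0 < |x + 4| < delta gives both |x + 4| < 1 and |x + 4| < eps/274, so |(-4x^3 + 4x^2 + 6x - 9) − 287| < eps.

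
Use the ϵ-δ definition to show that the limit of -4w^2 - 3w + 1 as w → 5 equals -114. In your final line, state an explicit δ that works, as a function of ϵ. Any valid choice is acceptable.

δ = min(1, ϵ/47)

Let ϵ > 0. We want δ > 0 such that 0 < |w − 5| < δ implies |(-4w^2 - 3w + 1) + 114| < ϵ.
(-4w^2 - 3w + 1) + 114 = -4w^2 - 3w + 115 = (w − 5)(-4w - 23).
So |(-4w^2 - 3w + 1) + 114| = |w − 5|·|-4w - 23|.
Require δ ≤ 1. Then |w − 5| < 1 gives |w| < 6, and by the triangle inequality |-4w - 23| ≤ 4·6 + 23 = 47.
Hence |(-4w^2 - 3w + 1) + 114| ≤ 47|w − 5| < ϵ provided |w − 5| < ϵ/47.
Take δ = min(1, ϵ/47). Then 0 < |w − 5| < δ gives both |w − 5| < 1 and |w − 5| < ϵ/47, so |(-4w^2 - 3w + 1) + 114| < ϵ.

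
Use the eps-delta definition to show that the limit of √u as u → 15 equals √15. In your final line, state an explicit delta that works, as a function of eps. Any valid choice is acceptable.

delta = min(15, √15·eps)

Fix eps > 0. We want delta > 0 such that 0 < |u − 15| < delta implies |√u − √15| < eps.
Rationalise: √u − √15 = (u − 15)/(√u + √15), so |√u − √15| = |u − 15|/(√u + √15).
Restrict delta ≤ 15 so that |u − 15| < 15 forces u > 0, and then √u + √15 > √15.
Hence |√u − √15| < |u − 15|/√15, which is < eps once |u − 15| < √15·eps.
Take delta = min(15, √15·eps). If 0 < |u − 15| < delta then u > 0 and |√u − √15| < |u − 15|/√15 < eps.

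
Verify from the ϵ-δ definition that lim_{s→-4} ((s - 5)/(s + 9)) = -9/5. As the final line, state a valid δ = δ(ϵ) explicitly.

δ = min(5/2, (25/28)ϵ)

Let ϵ > 0 be given. We want δ > 0 with 0 < |s + 4| < δ ⇒ |(s - 5)/(s + 9) + 9/5| < ϵ.
Combining over a common denominator, (s - 5)/(s + 9) + 9/5 = [(s - 5)·5 − (-9)·(s + 9)] / [5·(s + 9)] = 14(s + 4) / (5(s + 9)).
So |(s - 5)/(s + 9) + 9/5| = 14|s + 4| / (5·|s + 9|).
Restrict δ ≤ 5/2. Then |s + 4| < 5/2 gives |s + 9| = |(s + 4) + 5| ≥ 5 − 5/2 = 5/2.
Hence |(s - 5)/(s + 9) + 9/5| < 14|s + 4|/(5·(5/2)) = (28/25)|s + 4|, which is < ϵ once |s + 4| < (25/28)ϵ.
Take δ = min(5/2, (25/28)ϵ). Then 0 < |s + 4| < δ forces both bounds, so |(s - 5)/(s + 9) + 9/5| < ϵ.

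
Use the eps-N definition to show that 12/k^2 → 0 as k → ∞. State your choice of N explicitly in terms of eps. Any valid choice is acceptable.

N = (12/eps)^{1/2}

Let eps > 0. For k ≥ 1, |12/k^2 − 0| = 12/k^2.
12/k^2 < eps ⇔ k^2 > 12/eps ⇔ k > (12/eps)^{1/2}.
Take N = (12/eps)^{1/2}. Then k > N implies 12/k^2 < eps.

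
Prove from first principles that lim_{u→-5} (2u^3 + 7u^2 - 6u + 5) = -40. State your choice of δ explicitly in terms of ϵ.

δ = min(1, ϵ/99)

Let ϵ > 0 be given. We want δ > 0 such that 0 < |u + 5| < δ implies |(2u^3 + 7u^2 - 6u + 5) + 40| < ϵ.
(2u^3 + 7u^2 - 6u + 5) + 40 = 2u^3 + 7u^2 - 6u + 45 = (u + 5)(2u^2 - 3u + 9).
So |(2u^3 + 7u^2 - 6u + 5) + 40| = |u + 5|·|2u^2 - 3u + 9|.
Require δ ≤ 1. Then |u + 5| < 1 gives |u| < 6, and by the triangle inequality |2u^2 - 3u + 9| ≤ 2·6^2 + 3·6 + 9 = 99.
Hence |(2u^3 + 7u^2 - 6u + 5) + 40| ≤ 99|u + 5| < ϵ provided |u + 5| < ϵ/99.
Choosing δ = min(1, ϵ/99) ensures both conditions, hence |(2u^3 + 7u^2 - 6u + 5) + 40| < ϵ.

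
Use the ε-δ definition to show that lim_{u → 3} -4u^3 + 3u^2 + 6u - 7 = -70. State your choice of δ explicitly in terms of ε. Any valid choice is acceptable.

Fix ε > 0. We want δ > 0 such that 0 < |u − 3| < δ implies |(-4u^3 + 3u^2 + 6u - 7) + 70| < ε.
(-4u^3 + 3u^2 + 6u - 7) + 70 = -4u^3 + 3u^2 + 6u + 63 = (u − 3)(-4u^2 - 9u - 21).
So |(-4u^3 + 3u^2 + 6u - 7) + 70| = |u − 3|·|-4u^2 - 9u - 21|.
Assume first that |u − 3| < 1, so |u| < 4. Then |-4u^2 - 9u - 21| ≤ 4·4^2 + 9·4 + 21 = 121.
Hence |(-4u^3 + 3u^2 + 6u - 7) + 70| ≤ 121|u − 3| < ε provided |u − 3| < ε/121.
Take δ = min(1, ε/121). Then 0 < |u − 3| < δ gives both |u − 3| < 1 and |u − 3| < ε/121, so |(-4u^3 + 3u^2 + 6u - 7) + 70| < ε.

δ = min(1, ε/121)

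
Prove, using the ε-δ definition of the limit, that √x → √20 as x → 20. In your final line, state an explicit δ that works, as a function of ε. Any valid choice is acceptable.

Let ε > 0 be given. We want δ > 0 such that 0 < |x − 20| < δ implies |√x − √20| < ε.
Multiplying by the conjugate, |√x − √20| = |x − 20|/(√x + √20).
Restrict δ ≤ 20 so that |x − 20| < 20 forces x > 0, and then √x + √20 > √20.
Hence |√x − √20| < |x − 20|/√20, which is < ε once |x − 20| < √20·ε.
Take δ = min(20, √20·ε). If 0 < |x − 20| < δ then x > 0 and |√x − √20| < |x − 20|/√20 < ε.

δ = min(20, √20·ε)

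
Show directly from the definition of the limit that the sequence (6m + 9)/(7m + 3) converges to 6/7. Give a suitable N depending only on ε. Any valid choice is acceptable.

N = (45/49)/ε

Let ε > 0. For m ≥ 1, |(6m + 9)/(7m + 3) − (6/7)| = |45|/(7(7m + 3)) = 45/(7(7m + 3)).
Since 7m + 3 ≥ 7m for m ≥ 1, this is ≤ 45/(7·7m) = (45/49)/m.
So |(6m + 9)/(7m + 3) − (6/7)| < ε whenever m > (45/49)/ε.
Take N = (45/49)/ε. If m > N then |(6m + 9)/(7m + 3) − (6/7)| ≤ (45/49)/m < ε.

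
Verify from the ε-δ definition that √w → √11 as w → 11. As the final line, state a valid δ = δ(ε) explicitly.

δ = min(11, √11·ε)

Let ε > 0 be given. We want δ > 0 such that 0 < |w − 11| < δ implies |√w − √11| < ε.
Multiplying by the conjugate, |√w − √11| = |w − 11|/(√w + √11).
Restrict δ ≤ 11 so that |w − 11| < 11 forces w > 0, and then √w + √11 > √11.
Hence |√w − √11| < |w − 11|/√11, which is < ε once |w − 11| < √11·ε.
Take δ = min(11, √11·ε). If 0 < |w − 11| < δ then w > 0 and |√w − √11| < |w − 11|/√11 < ε.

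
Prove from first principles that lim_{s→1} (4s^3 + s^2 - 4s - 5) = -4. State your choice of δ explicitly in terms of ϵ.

δ = min(1, ϵ/27)

Let ϵ > 0. We want δ > 0 such that 0 < |s − 1| < δ implies |(4s^3 + s^2 - 4s - 5) + 4| < ϵ.
(4s^3 + s^2 - 4s - 5) + 4 = 4s^3 + s^2 - 4s - 1 = (s − 1)(4s^2 + 5s + 1).
So |(4s^3 + s^2 - 4s - 5) + 4| = |s − 1|·|4s^2 + 5s + 1|.
Assume first that |s − 1| < 1, so |s| < 2. Then |4s^2 + 5s + 1| ≤ 4·2^2 + 5·2 + 1 = 27.
Hence |(4s^3 + s^2 - 4s - 5) + 4| ≤ 27|s − 1| < ϵ provided |s − 1| < ϵ/27.
Choosing δ = min(1, ϵ/27) ensures both conditions, hence |(4s^3 + s^2 - 4s - 5) + 4| < ϵ.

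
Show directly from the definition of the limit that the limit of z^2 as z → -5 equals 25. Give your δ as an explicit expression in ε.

Suppose ε > 0. We seek δ > 0 with 0 < |z + 5| < δ ⇒ |z^2 − 25| < ε.
Factor: z^2 − 25 = (z + 5)(z - 5), so |z^2 − 25| = |z + 5|·|z - 5|.
Impose δ ≤ 2 so that |z| < 7; then |z - 5| ≤ 12.
Hence |z^2 − 25| ≤ 12|z + 5|, which is < ε once |z + 5| < ε/12.
Take δ = min(2, ε/12). If 0 < |z + 5| < δ then both bounds hold and |z^2 − 25| ≤ 12|z + 5| < 12·(ε/12) = ε.

δ = min(2, ε/12)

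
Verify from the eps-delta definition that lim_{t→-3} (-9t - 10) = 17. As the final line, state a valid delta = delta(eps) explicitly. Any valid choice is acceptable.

delta = eps/9

Let eps > 0 be given. We need delta > 0 so that 0 < |t + 3| < delta implies |(-9t - 10) − 17| < eps.
Since (-9t - 10) − 17 = -9(t + 3), we have |(-9t - 10) − 17| = 9|t + 3|.
Thus it suffices that |t + 3| < eps/9.
Take delta = eps/9. If 0 < |t + 3| < delta then |(-9t - 10) − 17| = 9|t + 3| < 9·(eps/9) = eps.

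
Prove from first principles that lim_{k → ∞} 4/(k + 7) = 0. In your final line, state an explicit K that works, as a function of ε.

K = 4/ε

Suppose ε > 0. For k ≥ 1, |4/(k + 7) − 0| = 4/(k + 7) ≤ 4/k.
We need 4/k < ε, i.e. k > 4/ε.
Take K = 4/ε. If k > K then |4/(k + 7)| ≤ 4/k < ε.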